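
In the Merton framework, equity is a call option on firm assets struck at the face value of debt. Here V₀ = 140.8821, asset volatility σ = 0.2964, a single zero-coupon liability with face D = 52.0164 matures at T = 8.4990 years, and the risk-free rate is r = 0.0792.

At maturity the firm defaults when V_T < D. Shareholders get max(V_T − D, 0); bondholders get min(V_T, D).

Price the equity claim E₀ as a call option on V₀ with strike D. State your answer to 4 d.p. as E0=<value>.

E0=114.8473

d₁ = [ln(V₀/D) + (r + σ²/2)T] / (σ√T)
   = [ln(140.8821/52.0164) + (0.0792 + 0.5·0.2964²)·8.4990] / (0.2964·√8.4990)
   = [0.996364 + 1.046452] / 0.864096 = 2.364107
d₂ = d₁ − σ√T = 2.364107 − 0.864096 = 1.500011
N(d₁) = 0.990963,  N(d₂) = 0.933194,  e^(−rT) = 0.510114
E₀ = V₀·N(d₁) − D·e^(−rT)·N(d₂)
   = 140.8821·0.990963 − 52.0164·0.510114·0.933194 = 114.847322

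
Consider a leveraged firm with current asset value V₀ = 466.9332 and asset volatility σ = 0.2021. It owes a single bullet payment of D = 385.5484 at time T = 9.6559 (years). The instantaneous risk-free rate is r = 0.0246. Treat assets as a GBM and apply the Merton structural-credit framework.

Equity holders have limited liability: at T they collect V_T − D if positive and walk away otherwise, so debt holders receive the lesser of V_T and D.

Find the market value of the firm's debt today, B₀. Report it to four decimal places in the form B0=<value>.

d₁ = [ln(V₀/D) + (r + σ²/2)T] / (σ√T)
   = [ln(466.9332/385.5484) + (0.0246 + 0.5·0.2021²)·9.6559] / (0.2021·√9.6559)
   = [0.191519 + 0.434730] / 0.628004 = 0.997205
d₂ = d₁ − σ√T = 0.997205 − 0.628004 = 0.369201
N(d₁) = 0.840668,  N(d₂) = 0.644011,  e^(−rT) = 0.788569
E₀ = V₀·N(d₁) − D·e^(−rT)·N(d₂)
   = 466.9332·0.840668 − 385.5484·0.788569·0.644011 = 196.735910
B₀ = V₀ − E₀ = 466.9332 − 196.735910 = 270.197290

B0=270.1973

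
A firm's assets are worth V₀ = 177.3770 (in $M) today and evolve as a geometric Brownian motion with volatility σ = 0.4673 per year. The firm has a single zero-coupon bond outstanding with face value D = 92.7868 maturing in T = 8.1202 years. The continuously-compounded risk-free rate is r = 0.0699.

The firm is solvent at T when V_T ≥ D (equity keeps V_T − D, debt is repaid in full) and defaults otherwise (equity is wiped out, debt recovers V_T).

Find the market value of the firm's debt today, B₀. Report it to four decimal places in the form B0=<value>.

B0=41.5786

d₁ = [ln(V₀/D) + (r + σ²/2)T] / (σ√T)
   = [ln(177.3770/92.7868) + (0.0699 + 0.5·0.4673²)·8.1202] / (0.4673·√8.1202)
   = [0.647973 + 1.454203] / 1.331616 = 1.578665
d₂ = d₁ − σ√T = 1.578665 − 1.331616 = 0.247049
N(d₁) = 0.942794,  N(d₂) = 0.597565,  e^(−rT) = 0.566883
E₀ = V₀·N(d₁) − D·e^(−rT)·N(d₂)
   = 177.3770·0.942794 − 92.7868·0.566883·0.597565 = 135.798419
B₀ = V₀ − E₀ = 177.3770 − 135.798419 = 41.578581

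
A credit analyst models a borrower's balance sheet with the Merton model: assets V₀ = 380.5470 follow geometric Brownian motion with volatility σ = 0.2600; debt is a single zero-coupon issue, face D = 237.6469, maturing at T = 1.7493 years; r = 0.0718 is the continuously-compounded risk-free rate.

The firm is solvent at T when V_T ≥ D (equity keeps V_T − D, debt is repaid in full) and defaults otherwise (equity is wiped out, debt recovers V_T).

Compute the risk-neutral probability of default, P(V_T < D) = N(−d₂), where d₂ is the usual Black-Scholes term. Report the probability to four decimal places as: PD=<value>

PD=0.0591

d₁ = [ln(V₀/D) + (r + σ²/2)T] / (σ√T)
   = [ln(380.5470/237.6469) + (0.0718 + 0.5·0.2600²)·1.7493] / (0.2600·√1.7493)
   = [0.470824 + 0.184726] / 0.343879 = 1.906339
d₂ = d₁ − σ√T = 1.906339 − 0.343879 = 1.562460
risk-neutral PD = N(−d₂) = N(-1.562460) = 0.059090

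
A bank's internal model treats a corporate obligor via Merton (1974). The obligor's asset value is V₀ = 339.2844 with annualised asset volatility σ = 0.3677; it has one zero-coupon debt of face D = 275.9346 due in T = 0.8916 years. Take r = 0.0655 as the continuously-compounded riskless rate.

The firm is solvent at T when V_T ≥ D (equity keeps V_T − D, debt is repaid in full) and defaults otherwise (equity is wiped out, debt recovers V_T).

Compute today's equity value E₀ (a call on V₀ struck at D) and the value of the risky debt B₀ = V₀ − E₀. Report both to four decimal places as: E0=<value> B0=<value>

d₁ = [ln(V₀/D) + (r + σ²/2)T] / (σ√T)
   = [ln(339.2844/275.9346) + (0.0655 + 0.5·0.3677²)·0.8916] / (0.3677·√0.8916)
   = [0.206675 + 0.118673] / 0.347199 = 0.937065
d₂ = d₁ − σ√T = 0.937065 − 0.347199 = 0.589866
N(d₁) = 0.825637,  N(d₂) = 0.722360,  e^(−rT) = 0.943273
E₀ = V₀·N(d₁) − D·e^(−rT)·N(d₂)
   = 339.2844·0.825637 − 275.9346·0.943273·0.722360 = 92.108971
B₀ = V₀ − E₀ = 339.2844 − 92.108971 = 247.175429

E0=92.1090 B0=247.1754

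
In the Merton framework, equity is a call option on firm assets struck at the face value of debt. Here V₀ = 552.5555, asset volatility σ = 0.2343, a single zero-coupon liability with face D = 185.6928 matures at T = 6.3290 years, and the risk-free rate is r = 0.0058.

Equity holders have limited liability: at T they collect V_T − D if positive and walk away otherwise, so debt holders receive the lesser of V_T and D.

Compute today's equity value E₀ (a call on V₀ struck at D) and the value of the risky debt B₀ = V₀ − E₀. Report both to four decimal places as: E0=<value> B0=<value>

E0=375.4746 B0=177.0809

d₁ = [ln(V₀/D) + (r + σ²/2)T] / (σ√T)
   = [ln(552.5555/185.6928) + (0.0058 + 0.5·0.2343²)·6.3290] / (0.2343·√6.3290)
   = [1.090460 + 0.210428] / 0.589440 = 2.206989
d₂ = d₁ − σ√T = 2.206989 − 0.589440 = 1.617549
N(d₁) = 0.986343,  N(d₂) = 0.947120,  e^(−rT) = 0.963957
E₀ = V₀·N(d₁) − D·e^(−rT)·N(d₂)
   = 552.5555·0.986343 − 185.6928·0.963957·0.947120 = 375.474584
B₀ = V₀ − E₀ = 552.5555 − 375.474584 = 177.080916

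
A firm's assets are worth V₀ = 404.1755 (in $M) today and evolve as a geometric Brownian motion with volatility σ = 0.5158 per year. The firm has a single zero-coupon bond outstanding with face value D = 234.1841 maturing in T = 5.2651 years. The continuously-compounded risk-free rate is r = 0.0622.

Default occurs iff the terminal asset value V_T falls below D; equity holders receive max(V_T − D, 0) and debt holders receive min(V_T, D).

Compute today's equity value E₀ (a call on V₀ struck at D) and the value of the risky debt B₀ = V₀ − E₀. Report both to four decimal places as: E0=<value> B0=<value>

E0=272.8704 B0=131.3051

d₁ = [ln(V₀/D) + (r + σ²/2)T] / (σ√T)
   = [ln(404.1755/234.1841) + (0.0622 + 0.5·0.5158²)·5.2651] / (0.5158·√5.2651)
   = [0.545742 + 1.027878] / 1.183545 = 1.329582
d₂ = d₁ − σ√T = 1.329582 − 1.183545 = 0.146037
N(d₁) = 0.908172,  N(d₂) = 0.558054,  e^(−rT) = 0.720731
E₀ = V₀·N(d₁) − D·e^(−rT)·N(d₂)
   = 404.1755·0.908172 − 234.1841·0.720731·0.558054 = 272.870409
B₀ = V₀ − E₀ = 404.1755 − 272.870409 = 131.305091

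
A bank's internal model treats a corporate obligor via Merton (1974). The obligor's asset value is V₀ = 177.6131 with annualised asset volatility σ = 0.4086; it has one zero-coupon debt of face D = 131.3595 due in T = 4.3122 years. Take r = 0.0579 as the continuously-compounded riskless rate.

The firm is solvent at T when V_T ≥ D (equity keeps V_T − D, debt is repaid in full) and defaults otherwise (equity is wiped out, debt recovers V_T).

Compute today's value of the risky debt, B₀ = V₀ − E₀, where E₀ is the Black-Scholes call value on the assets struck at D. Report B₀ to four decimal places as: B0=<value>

B0=85.4137

d₁ = [ln(V₀/D) + (r + σ²/2)T] / (σ√T)
   = [ln(177.6131/131.3595) + (0.0579 + 0.5·0.4086²)·4.3122] / (0.4086·√4.3122)
   = [0.301670 + 0.609646] / 0.848492 = 1.074041
d₂ = d₁ − σ√T = 1.074041 − 0.848492 = 0.225549
N(d₁) = 0.858598,  N(d₂) = 0.589224,  e^(−rT) = 0.779053
E₀ = V₀·N(d₁) − D·e^(−rT)·N(d₂)
   = 177.6131·0.858598 − 131.3595·0.779053·0.589224 = 92.199417
B₀ = V₀ − E₀ = 177.6131 − 92.199417 = 85.413683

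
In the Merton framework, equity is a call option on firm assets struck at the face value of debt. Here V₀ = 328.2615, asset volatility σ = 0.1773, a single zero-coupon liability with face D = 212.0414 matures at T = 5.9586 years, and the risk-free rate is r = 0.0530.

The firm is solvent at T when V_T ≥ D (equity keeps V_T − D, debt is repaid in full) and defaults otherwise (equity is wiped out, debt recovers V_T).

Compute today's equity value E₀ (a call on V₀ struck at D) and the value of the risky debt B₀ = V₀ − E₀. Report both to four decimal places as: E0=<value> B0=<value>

d₁ = [ln(V₀/D) + (r + σ²/2)T] / (σ√T)
   = [ln(328.2615/212.0414) + (0.0530 + 0.5·0.1773²)·5.9586] / (0.1773·√5.9586)
   = [0.437029 + 0.409461] / 0.432794 = 1.955874
d₂ = d₁ − σ√T = 1.955874 − 0.432794 = 1.523081
N(d₁) = 0.974760,  N(d₂) = 0.936131,  e^(−rT) = 0.729201
E₀ = V₀·N(d₁) − D·e^(−rT)·N(d₂)
   = 328.2615·0.974760 − 212.0414·0.729201·0.936131 = 175.230892
B₀ = V₀ − E₀ = 328.2615 − 175.230892 = 153.030608

E0=175.2309 B0=153.0306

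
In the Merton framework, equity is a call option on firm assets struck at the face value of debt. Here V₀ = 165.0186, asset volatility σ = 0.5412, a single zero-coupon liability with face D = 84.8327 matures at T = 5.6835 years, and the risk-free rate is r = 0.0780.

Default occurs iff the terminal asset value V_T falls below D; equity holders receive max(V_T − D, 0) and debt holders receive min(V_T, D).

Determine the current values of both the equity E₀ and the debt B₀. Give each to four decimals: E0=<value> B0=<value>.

E0=122.2431 B0=42.7755

d₁ = [ln(V₀/D) + (r + σ²/2)T] / (σ√T)
   = [ln(165.0186/84.8327) + (0.0780 + 0.5·0.5412²)·5.6835] / (0.5412·√5.6835)
   = [0.665377 + 1.275654] / 1.290226 = 1.504412
d₂ = d₁ − σ√T = 1.504412 − 1.290226 = 0.214186
N(d₁) = 0.933762,  N(d₂) = 0.584799,  e^(−rT) = 0.641906
E₀ = V₀·N(d₁) − D·e^(−rT)·N(d₂)
   = 165.0186·0.933762 − 84.8327·0.641906·0.584799 = 122.243131
B₀ = V₀ − E₀ = 165.0186 − 122.243131 = 42.775469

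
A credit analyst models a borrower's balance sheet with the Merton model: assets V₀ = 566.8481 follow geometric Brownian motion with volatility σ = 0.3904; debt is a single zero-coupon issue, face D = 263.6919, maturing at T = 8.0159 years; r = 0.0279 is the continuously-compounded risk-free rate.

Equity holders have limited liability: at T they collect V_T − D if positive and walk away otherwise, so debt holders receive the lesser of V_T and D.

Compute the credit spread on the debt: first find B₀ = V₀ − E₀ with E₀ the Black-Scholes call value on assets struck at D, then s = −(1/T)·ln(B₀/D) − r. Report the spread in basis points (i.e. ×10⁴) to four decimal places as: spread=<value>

spread=228.6821

d₁ = [ln(V₀/D) + (r + σ²/2)T] / (σ√T)
   = [ln(566.8481/263.6919) + (0.0279 + 0.5·0.3904²)·8.0159] / (0.3904·√8.0159)
   = [0.765310 + 0.834504] / 1.105315 = 1.447383
d₂ = d₁ − σ√T = 1.447383 − 1.105315 = 0.342068
N(d₁) = 0.926105,  N(d₂) = 0.633850,  e^(−rT) = 0.799600
E₀ = V₀·N(d₁) − D·e^(−rT)·N(d₂)
   = 566.8481·0.926105 − 263.6919·0.799600·0.633850 = 391.314856
B₀ = V₀ − E₀ = 566.8481 − 391.314856 = 175.533244
spread = −(1/T)·ln(B₀/D) − r = −(1/8.0159)·ln(175.533244/263.6919) − 0.0279 = 0.02286821
in basis points: 0.02286821 × 10⁴ = 228.6821 bp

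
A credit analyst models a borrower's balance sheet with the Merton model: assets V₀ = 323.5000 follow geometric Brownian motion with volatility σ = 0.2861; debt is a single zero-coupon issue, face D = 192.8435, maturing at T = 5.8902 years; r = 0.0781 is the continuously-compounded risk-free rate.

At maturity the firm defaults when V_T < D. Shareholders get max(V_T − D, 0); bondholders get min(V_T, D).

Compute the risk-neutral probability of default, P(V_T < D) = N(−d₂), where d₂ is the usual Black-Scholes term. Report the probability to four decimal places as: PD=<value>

d₁ = [ln(V₀/D) + (r + σ²/2)T] / (σ√T)
   = [ln(323.5000/192.8435) + (0.0781 + 0.5·0.2861²)·5.8902] / (0.2861·√5.8902)
   = [0.517320 + 0.701091] / 0.694357 = 1.754732
d₂ = d₁ − σ√T = 1.754732 − 0.694357 = 1.060375
risk-neutral PD = N(−d₂) = N(-1.060375) = 0.144487

PD=0.1445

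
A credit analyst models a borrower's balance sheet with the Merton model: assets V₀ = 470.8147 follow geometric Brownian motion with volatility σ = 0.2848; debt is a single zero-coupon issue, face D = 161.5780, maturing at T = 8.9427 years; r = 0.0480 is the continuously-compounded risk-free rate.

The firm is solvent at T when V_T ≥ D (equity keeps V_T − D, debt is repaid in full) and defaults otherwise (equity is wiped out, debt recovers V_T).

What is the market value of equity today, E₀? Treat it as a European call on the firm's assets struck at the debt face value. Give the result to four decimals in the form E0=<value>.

d₁ = [ln(V₀/D) + (r + σ²/2)T] / (σ√T)
   = [ln(470.8147/161.5780) + (0.0480 + 0.5·0.2848²)·8.9427] / (0.2848·√8.9427)
   = [1.069477 + 0.791925] / 0.851676 = 2.185576
d₂ = d₁ − σ√T = 2.185576 − 0.851676 = 1.333900
N(d₁) = 0.985577,  N(d₂) = 0.908882,  e^(−rT) = 0.650997
E₀ = V₀·N(d₁) − D·e^(−rT)·N(d₂)
   = 470.8147·0.985577 − 161.5780·0.650997·0.908882 = 368.421574

E0=368.4216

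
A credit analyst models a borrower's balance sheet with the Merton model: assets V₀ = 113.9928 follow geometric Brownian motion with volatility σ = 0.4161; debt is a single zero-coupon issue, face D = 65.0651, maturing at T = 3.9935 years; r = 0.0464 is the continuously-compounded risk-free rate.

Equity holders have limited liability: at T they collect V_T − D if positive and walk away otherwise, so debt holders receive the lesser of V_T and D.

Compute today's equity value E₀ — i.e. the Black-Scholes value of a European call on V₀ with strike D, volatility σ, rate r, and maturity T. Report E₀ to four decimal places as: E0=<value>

E0=66.1839

d₁ = [ln(V₀/D) + (r + σ²/2)T] / (σ√T)
   = [ln(113.9928/65.0651) + (0.0464 + 0.5·0.4161²)·3.9935] / (0.4161·√3.9935)
   = [0.560747 + 0.531014] / 0.831524 = 1.312965
d₂ = d₁ − σ√T = 1.312965 − 0.831524 = 0.481441
N(d₁) = 0.905403,  N(d₂) = 0.684899,  e^(−rT) = 0.830856
E₀ = V₀·N(d₁) − D·e^(−rT)·N(d₂)
   = 113.9928·0.905403 − 65.0651·0.830856·0.684899 = 66.183934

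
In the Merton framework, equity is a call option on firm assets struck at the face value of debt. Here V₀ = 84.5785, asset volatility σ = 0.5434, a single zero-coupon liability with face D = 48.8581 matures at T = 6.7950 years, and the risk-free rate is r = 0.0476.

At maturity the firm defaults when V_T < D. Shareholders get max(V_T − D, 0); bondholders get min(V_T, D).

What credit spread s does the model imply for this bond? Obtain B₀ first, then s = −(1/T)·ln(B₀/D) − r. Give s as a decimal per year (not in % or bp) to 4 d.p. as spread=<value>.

d₁ = [ln(V₀/D) + (r + σ²/2)T] / (σ√T)
   = [ln(84.5785/48.8581) + (0.0476 + 0.5·0.5434²)·6.7950] / (0.5434·√6.7950)
   = [0.548760 + 1.326668] / 1.416493 = 1.323994
d₂ = d₁ − σ√T = 1.323994 − 1.416493 = -0.092499
N(d₁) = 0.907247,  N(d₂) = 0.463151,  e^(−rT) = 0.723654
E₀ = V₀·N(d₁) − D·e^(−rT)·N(d₂)
   = 84.5785·0.907247 − 48.8581·0.723654·0.463151 = 60.358304
B₀ = V₀ − E₀ = 84.5785 − 60.358304 = 24.220196
spread = −(1/T)·ln(B₀/D) − r = −(1/6.7950)·ln(24.220196/48.8581) − 0.0476 = 0.05567201

spread=0.0557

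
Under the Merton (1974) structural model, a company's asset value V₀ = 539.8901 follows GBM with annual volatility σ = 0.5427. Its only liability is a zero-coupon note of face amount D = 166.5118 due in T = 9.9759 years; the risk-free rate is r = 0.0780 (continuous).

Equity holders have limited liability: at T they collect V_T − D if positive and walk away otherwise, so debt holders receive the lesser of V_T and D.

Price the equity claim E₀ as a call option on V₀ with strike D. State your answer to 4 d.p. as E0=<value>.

E0=480.7659

d₁ = [ln(V₀/D) + (r + σ²/2)T] / (σ√T)
   = [ln(539.8901/166.5118) + (0.0780 + 0.5·0.5427²)·9.9759] / (0.5427·√9.9759)
   = [1.176299 + 2.247188] / 1.714099 = 1.997252
d₂ = d₁ − σ√T = 1.997252 − 1.714099 = 0.283153
N(d₁) = 0.977101,  N(d₂) = 0.611470,  e^(−rT) = 0.459269
E₀ = V₀·N(d₁) − D·e^(−rT)·N(d₂)
   = 539.8901·0.977101 − 166.5118·0.459269·0.611470 = 480.765855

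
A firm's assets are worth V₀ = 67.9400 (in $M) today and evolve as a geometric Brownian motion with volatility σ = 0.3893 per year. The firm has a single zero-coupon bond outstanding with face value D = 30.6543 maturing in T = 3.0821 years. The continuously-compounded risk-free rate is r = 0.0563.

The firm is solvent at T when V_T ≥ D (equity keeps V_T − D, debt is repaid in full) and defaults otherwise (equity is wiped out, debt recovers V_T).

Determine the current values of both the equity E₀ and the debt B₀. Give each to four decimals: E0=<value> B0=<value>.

d₁ = [ln(V₀/D) + (r + σ²/2)T] / (σ√T)
   = [ln(67.9400/30.6543) + (0.0563 + 0.5·0.3893²)·3.0821] / (0.3893·√3.0821)
   = [0.795852 + 0.407075] / 0.683452 = 1.760077
d₂ = d₁ − σ√T = 1.760077 − 0.683452 = 1.076625
N(d₁) = 0.960803,  N(d₂) = 0.859176,  e^(−rT) = 0.840698
E₀ = V₀·N(d₁) − D·e^(−rT)·N(d₂)
   = 67.9400·0.960803 − 30.6543·0.840698·0.859176 = 43.135081
B₀ = V₀ − E₀ = 67.9400 − 43.135081 = 24.804919

E0=43.1351 B0=24.8049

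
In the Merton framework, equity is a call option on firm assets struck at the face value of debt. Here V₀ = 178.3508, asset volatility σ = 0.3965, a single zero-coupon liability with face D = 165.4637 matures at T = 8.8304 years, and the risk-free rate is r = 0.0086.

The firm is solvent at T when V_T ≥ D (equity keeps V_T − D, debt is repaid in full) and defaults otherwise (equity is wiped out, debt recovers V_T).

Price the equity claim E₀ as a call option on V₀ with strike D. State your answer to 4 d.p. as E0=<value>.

E0=86.7064

d₁ = [ln(V₀/D) + (r + σ²/2)T] / (σ√T)
   = [ln(178.3508/165.4637) + (0.0086 + 0.5·0.3965²)·8.8304] / (0.3965·√8.8304)
   = [0.075001 + 0.770065] / 1.178239 = 0.717228
d₂ = d₁ − σ√T = 0.717228 − 1.178239 = -0.461011
N(d₁) = 0.763383,  N(d₂) = 0.322395,  e^(−rT) = 0.926870
E₀ = V₀·N(d₁) − D·e^(−rT)·N(d₂)
   = 178.3508·0.763383 − 165.4637·0.926870·0.322395 = 86.706364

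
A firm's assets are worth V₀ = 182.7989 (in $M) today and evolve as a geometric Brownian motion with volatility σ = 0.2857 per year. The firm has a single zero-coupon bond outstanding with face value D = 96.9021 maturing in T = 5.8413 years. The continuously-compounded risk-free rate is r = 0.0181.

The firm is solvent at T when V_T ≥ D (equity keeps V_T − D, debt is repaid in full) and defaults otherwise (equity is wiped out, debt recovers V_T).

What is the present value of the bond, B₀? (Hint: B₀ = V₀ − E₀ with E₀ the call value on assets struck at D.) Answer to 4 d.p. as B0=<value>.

d₁ = [ln(V₀/D) + (r + σ²/2)T] / (σ√T)
   = [ln(182.7989/96.9021) + (0.0181 + 0.5·0.2857²)·5.8413] / (0.2857·√5.8413)
   = [0.634685 + 0.344124] / 0.690502 = 1.417533
d₂ = d₁ − σ√T = 1.417533 − 0.690502 = 0.727031
N(d₁) = 0.921836,  N(d₂) = 0.766397,  e^(−rT) = 0.899670
E₀ = V₀·N(d₁) − D·e^(−rT)·N(d₂)
   = 182.7989·0.921836 − 96.9021·0.899670·0.766397 = 101.696324
B₀ = V₀ − E₀ = 182.7989 − 101.696324 = 81.102576

B0=81.1026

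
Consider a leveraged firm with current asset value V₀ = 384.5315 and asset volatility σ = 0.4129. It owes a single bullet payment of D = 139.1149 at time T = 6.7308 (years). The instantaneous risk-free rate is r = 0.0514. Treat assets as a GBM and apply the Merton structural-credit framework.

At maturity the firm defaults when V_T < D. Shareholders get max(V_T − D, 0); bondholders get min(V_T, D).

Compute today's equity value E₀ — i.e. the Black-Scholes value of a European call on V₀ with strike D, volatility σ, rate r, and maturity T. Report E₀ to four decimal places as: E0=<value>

d₁ = [ln(V₀/D) + (r + σ²/2)T] / (σ√T)
   = [ln(384.5315/139.1149) + (0.0514 + 0.5·0.4129²)·6.7308] / (0.4129·√6.7308)
   = [1.016725 + 0.919718] / 1.071219 = 1.807701
d₂ = d₁ − σ√T = 1.807701 − 1.071219 = 0.736482
N(d₁) = 0.964673,  N(d₂) = 0.769281,  e^(−rT) = 0.707539
E₀ = V₀·N(d₁) − D·e^(−rT)·N(d₂)
   = 384.5315·0.964673 − 139.1149·0.707539·0.769281 = 295.227625

E0=295.2276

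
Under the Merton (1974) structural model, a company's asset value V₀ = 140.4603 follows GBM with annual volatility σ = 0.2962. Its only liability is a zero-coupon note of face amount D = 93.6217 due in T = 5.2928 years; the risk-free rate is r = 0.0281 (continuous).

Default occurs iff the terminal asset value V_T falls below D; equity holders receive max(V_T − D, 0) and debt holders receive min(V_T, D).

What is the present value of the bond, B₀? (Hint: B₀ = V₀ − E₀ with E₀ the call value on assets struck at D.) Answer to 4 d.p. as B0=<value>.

B0=72.4571

d₁ = [ln(V₀/D) + (r + σ²/2)T] / (σ√T)
   = [ln(140.4603/93.6217) + (0.0281 + 0.5·0.2962²)·5.2928] / (0.2962·√5.2928)
   = [0.405663 + 0.380908] / 0.681440 = 1.154277
d₂ = d₁ − σ√T = 1.154277 − 0.681440 = 0.472837
N(d₁) = 0.875807,  N(d₂) = 0.681835,  e^(−rT) = 0.861804
E₀ = V₀·N(d₁) − D·e^(−rT)·N(d₂)
   = 140.4603·0.875807 − 93.6217·0.861804·0.681835 = 68.003199
B₀ = V₀ − E₀ = 140.4603 − 68.003199 = 72.457101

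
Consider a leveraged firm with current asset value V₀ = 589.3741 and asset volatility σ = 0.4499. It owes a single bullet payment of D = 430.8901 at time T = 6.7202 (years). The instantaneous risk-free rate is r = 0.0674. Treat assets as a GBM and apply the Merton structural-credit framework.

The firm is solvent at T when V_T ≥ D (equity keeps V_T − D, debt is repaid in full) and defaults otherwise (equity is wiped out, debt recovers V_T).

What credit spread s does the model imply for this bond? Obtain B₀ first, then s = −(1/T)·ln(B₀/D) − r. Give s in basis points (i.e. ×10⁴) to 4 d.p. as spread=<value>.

spread=407.1332

d₁ = [ln(V₀/D) + (r + σ²/2)T] / (σ√T)
   = [ln(589.3741/430.8901) + (0.0674 + 0.5·0.4499²)·6.7202] / (0.4499·√6.7202)
   = [0.313208 + 1.133059] / 1.166291 = 1.240057
d₂ = d₁ − σ√T = 1.240057 − 1.166291 = 0.073765
N(d₁) = 0.892523,  N(d₂) = 0.529401,  e^(−rT) = 0.635755
E₀ = V₀·N(d₁) − D·e^(−rT)·N(d₂)
   = 589.3741·0.892523 − 430.8901·0.635755·0.529401 = 381.005232
B₀ = V₀ − E₀ = 589.3741 − 381.005232 = 208.368868
spread = −(1/T)·ln(B₀/D) − r = −(1/6.7202)·ln(208.368868/430.8901) − 0.0674 = 0.04071332
in basis points: 0.04071332 × 10⁴ = 407.1332 bp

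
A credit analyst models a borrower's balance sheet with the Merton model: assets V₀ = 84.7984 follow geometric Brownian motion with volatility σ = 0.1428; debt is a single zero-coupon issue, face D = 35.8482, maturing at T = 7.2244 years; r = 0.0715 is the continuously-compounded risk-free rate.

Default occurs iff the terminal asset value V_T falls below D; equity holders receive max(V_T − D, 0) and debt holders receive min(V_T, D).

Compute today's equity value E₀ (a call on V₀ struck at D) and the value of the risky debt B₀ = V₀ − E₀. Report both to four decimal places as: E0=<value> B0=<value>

d₁ = [ln(V₀/D) + (r + σ²/2)T] / (σ√T)
   = [ln(84.7984/35.8482) + (0.0715 + 0.5·0.1428²)·7.2244] / (0.1428·√7.2244)
   = [0.860983 + 0.590204] / 0.383821 = 3.780893
d₂ = d₁ − σ√T = 3.780893 − 0.383821 = 3.397072
N(d₁) = 0.999922,  N(d₂) = 0.999659,  e^(−rT) = 0.596578
E₀ = V₀·N(d₁) − D·e^(−rT)·N(d₂)
   = 84.7984·0.999922 − 35.8482·0.596578·0.999659 = 63.412796
B₀ = V₀ − E₀ = 84.7984 − 63.412796 = 21.385604

E0=63.4128 B0=21.3856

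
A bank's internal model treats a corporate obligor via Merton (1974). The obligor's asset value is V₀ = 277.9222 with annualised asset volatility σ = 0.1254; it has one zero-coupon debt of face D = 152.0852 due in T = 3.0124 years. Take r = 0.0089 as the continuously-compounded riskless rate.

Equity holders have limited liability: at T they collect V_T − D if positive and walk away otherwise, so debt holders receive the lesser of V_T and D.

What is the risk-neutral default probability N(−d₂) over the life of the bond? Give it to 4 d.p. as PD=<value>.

PD=0.0027

d₁ = [ln(V₀/D) + (r + σ²/2)T] / (σ√T)
   = [ln(277.9222/152.0852) + (0.0089 + 0.5·0.1254²)·3.0124] / (0.1254·√3.0124)
   = [0.602900 + 0.050496] / 0.217648 = 3.002082
d₂ = d₁ − σ√T = 3.002082 − 0.217648 = 2.784435
risk-neutral PD = N(−d₂) = N(-2.784435) = 0.002681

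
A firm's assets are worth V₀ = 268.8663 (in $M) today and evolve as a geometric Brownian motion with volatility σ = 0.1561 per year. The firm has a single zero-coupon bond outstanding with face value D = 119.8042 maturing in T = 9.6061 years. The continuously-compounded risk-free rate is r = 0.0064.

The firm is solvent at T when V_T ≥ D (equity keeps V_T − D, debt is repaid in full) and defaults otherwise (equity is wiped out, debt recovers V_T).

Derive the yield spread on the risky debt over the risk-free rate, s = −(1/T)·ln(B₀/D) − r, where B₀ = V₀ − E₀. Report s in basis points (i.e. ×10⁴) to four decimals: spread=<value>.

spread=10.9779

d₁ = [ln(V₀/D) + (r + σ²/2)T] / (σ√T)
   = [ln(268.8663/119.8042) + (0.0064 + 0.5·0.1561²)·9.6061] / (0.1561·√9.6061)
   = [0.808355 + 0.178516] / 0.483812 = 2.039784
d₂ = d₁ − σ√T = 2.039784 − 0.483812 = 1.555972
N(d₁) = 0.979314,  N(d₂) = 0.940143,  e^(−rT) = 0.940373
E₀ = V₀·N(d₁) − D·e^(−rT)·N(d₂)
   = 268.8663·0.979314 − 119.8042·0.940373·0.940143 = 157.387524
B₀ = V₀ − E₀ = 268.8663 − 157.387524 = 111.478776
spread = −(1/T)·ln(B₀/D) − r = −(1/9.6061)·ln(111.478776/119.8042) − 0.0064 = 0.00109779
in basis points: 0.00109779 × 10⁴ = 10.9779 bp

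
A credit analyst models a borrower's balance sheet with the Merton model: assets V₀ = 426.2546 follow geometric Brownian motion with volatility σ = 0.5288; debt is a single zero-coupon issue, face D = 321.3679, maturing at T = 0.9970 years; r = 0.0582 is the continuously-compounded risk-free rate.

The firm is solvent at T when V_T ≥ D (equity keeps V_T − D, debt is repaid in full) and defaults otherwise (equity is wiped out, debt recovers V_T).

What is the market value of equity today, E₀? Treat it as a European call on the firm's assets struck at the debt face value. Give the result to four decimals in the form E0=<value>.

d₁ = [ln(V₀/D) + (r + σ²/2)T] / (σ√T)
   = [ln(426.2546/321.3679) + (0.0582 + 0.5·0.5288²)·0.9970] / (0.5288·√0.9970)
   = [0.282450 + 0.197421] / 0.528006 = 0.908836
d₂ = d₁ − σ√T = 0.908836 − 0.528006 = 0.380830
N(d₁) = 0.818282,  N(d₂) = 0.648335,  e^(−rT) = 0.943626
E₀ = V₀·N(d₁) − D·e^(−rT)·N(d₂)
   = 426.2546·0.818282 − 321.3679·0.943626·0.648335 = 152.187947

E0=152.1879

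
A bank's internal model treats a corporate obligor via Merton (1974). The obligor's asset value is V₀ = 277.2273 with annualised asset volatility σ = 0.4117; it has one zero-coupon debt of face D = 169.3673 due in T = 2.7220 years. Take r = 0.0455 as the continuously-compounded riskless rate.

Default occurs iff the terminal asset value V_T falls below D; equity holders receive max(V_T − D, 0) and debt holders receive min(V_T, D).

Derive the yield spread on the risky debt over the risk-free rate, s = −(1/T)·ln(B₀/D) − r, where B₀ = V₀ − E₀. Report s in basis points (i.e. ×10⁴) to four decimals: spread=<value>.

spread=339.8220

d₁ = [ln(V₀/D) + (r + σ²/2)T] / (σ√T)
   = [ln(277.2273/169.3673) + (0.0455 + 0.5·0.4117²)·2.7220] / (0.4117·√2.7220)
   = [0.492768 + 0.354536] / 0.679243 = 1.247425
d₂ = d₁ − σ√T = 1.247425 − 0.679243 = 0.568182
N(d₁) = 0.893879,  N(d₂) = 0.715044,  e^(−rT) = 0.883511
E₀ = V₀·N(d₁) − D·e^(−rT)·N(d₂)
   = 277.2273·0.893879 − 169.3673·0.883511·0.715044 = 140.809917
B₀ = V₀ − E₀ = 277.2273 − 140.809917 = 136.417383
spread = −(1/T)·ln(B₀/D) − r = −(1/2.7220)·ln(136.417383/169.3673) − 0.0455 = 0.03398220
in basis points: 0.03398220 × 10⁴ = 339.8220 bp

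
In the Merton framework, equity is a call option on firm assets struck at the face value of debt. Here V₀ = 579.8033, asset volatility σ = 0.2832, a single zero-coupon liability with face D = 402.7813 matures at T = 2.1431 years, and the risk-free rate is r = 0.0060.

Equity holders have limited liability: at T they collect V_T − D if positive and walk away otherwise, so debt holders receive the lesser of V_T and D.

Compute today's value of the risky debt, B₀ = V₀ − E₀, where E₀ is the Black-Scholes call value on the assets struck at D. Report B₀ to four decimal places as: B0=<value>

d₁ = [ln(V₀/D) + (r + σ²/2)T] / (σ√T)
   = [ln(579.8033/402.7813) + (0.0060 + 0.5·0.2832²)·2.1431] / (0.2832·√2.1431)
   = [0.364295 + 0.098799] / 0.414586 = 1.117005
d₂ = d₁ − σ√T = 1.117005 − 0.414586 = 0.702419
N(d₁) = 0.868004,  N(d₂) = 0.758791,  e^(−rT) = 0.987224
E₀ = V₀·N(d₁) − D·e^(−rT)·N(d₂)
   = 579.8033·0.868004 − 402.7813·0.987224·0.758791 = 201.549439
B₀ = V₀ − E₀ = 579.8033 − 201.549439 = 378.253861

B0=378.2539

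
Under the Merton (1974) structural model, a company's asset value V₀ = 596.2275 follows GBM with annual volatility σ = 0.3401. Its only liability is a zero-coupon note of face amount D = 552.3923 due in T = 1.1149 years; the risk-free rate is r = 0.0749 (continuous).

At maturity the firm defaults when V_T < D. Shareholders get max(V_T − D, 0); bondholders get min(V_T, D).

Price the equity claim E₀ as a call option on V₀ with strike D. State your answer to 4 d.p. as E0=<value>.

d₁ = [ln(V₀/D) + (r + σ²/2)T] / (σ√T)
   = [ln(596.2275/552.3923) + (0.0749 + 0.5·0.3401²)·1.1149] / (0.3401·√1.1149)
   = [0.076364 + 0.147985] / 0.359108 = 0.624740
d₂ = d₁ − σ√T = 0.624740 − 0.359108 = 0.265633
N(d₁) = 0.733929,  N(d₂) = 0.604739,  e^(−rT) = 0.919886
E₀ = V₀·N(d₁) − D·e^(−rT)·N(d₂)
   = 596.2275·0.733929 − 552.3923·0.919886·0.604739 = 130.298136

E0=130.2981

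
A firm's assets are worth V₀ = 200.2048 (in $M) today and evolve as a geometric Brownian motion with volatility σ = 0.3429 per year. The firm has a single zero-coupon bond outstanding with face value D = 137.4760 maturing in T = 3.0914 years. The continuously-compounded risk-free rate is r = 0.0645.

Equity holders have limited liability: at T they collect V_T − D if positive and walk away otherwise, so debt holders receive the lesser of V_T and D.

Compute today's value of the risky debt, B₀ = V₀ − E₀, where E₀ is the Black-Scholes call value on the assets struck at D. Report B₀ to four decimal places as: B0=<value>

B0=104.6299

d₁ = [ln(V₀/D) + (r + σ²/2)T] / (σ√T)
   = [ln(200.2048/137.4760) + (0.0645 + 0.5·0.3429²)·3.0914] / (0.3429·√3.0914)
   = [0.375891 + 0.381139] / 0.602900 = 1.255650
d₂ = d₁ − σ√T = 1.255650 − 0.602900 = 0.652750
N(d₁) = 0.895378,  N(d₂) = 0.743041,  e^(−rT) = 0.819226
E₀ = V₀·N(d₁) − D·e^(−rT)·N(d₂)
   = 200.2048·0.895378 − 137.4760·0.819226·0.743041 = 95.574860
B₀ = V₀ − E₀ = 200.2048 − 95.574860 = 104.629940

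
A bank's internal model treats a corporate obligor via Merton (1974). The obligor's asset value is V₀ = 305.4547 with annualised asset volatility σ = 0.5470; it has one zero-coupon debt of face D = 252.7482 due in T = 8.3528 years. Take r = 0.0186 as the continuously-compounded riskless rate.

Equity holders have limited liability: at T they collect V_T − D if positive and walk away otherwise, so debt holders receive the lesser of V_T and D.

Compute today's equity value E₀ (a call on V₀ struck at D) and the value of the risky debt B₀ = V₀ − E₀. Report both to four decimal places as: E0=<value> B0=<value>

d₁ = [ln(V₀/D) + (r + σ²/2)T] / (σ√T)
   = [ln(305.4547/252.7482) + (0.0186 + 0.5·0.5470²)·8.3528] / (0.5470·√8.3528)
   = [0.189408 + 1.404979] / 1.580896 = 1.008533
d₂ = d₁ − σ√T = 1.008533 − 1.580896 = -0.572363
N(d₁) = 0.843401,  N(d₂) = 0.283538,  e^(−rT) = 0.856105
E₀ = V₀·N(d₁) − D·e^(−rT)·N(d₂)
   = 305.4547·0.843401 − 252.7482·0.856105·0.283538 = 196.269031
B₀ = V₀ − E₀ = 305.4547 − 196.269031 = 109.185669

E0=196.2690 B0=109.1857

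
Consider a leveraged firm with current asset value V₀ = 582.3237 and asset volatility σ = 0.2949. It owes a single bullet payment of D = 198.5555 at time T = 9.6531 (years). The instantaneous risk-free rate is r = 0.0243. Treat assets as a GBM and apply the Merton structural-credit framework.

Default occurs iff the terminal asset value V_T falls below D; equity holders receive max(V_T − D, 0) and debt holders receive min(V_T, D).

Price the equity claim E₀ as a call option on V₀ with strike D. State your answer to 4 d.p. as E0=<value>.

d₁ = [ln(V₀/D) + (r + σ²/2)T] / (σ√T)
   = [ln(582.3237/198.5555) + (0.0243 + 0.5·0.2949²)·9.6531] / (0.2949·√9.6531)
   = [1.075958 + 0.654316] / 0.916238 = 1.888455
d₂ = d₁ − σ√T = 1.888455 − 0.916238 = 0.972217
N(d₁) = 0.970518,  N(d₂) = 0.834529,  e^(−rT) = 0.790911
E₀ = V₀·N(d₁) − D·e^(−rT)·N(d₂)
   = 582.3237·0.970518 − 198.5555·0.790911·0.834529 = 434.101267

E0=434.1013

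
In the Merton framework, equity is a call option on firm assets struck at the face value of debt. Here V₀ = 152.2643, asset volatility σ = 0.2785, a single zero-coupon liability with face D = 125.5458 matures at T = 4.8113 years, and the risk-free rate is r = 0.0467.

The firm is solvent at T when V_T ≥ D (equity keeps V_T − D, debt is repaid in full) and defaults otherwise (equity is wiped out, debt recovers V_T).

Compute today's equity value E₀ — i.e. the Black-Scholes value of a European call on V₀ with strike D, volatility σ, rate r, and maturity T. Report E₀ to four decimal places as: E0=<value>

d₁ = [ln(V₀/D) + (r + σ²/2)T] / (σ√T)
   = [ln(152.2643/125.5458) + (0.0467 + 0.5·0.2785²)·4.8113] / (0.2785·√4.8113)
   = [0.192947 + 0.411275] / 0.610881 = 0.989101
d₂ = d₁ − σ√T = 0.989101 − 0.610881 = 0.378220
N(d₁) = 0.838693,  N(d₂) = 0.647366,  e^(−rT) = 0.798766
E₀ = V₀·N(d₁) − D·e^(−rT)·N(d₂)
   = 152.2643·0.838693 − 125.5458·0.798766·0.647366 = 62.784028

E0=62.7840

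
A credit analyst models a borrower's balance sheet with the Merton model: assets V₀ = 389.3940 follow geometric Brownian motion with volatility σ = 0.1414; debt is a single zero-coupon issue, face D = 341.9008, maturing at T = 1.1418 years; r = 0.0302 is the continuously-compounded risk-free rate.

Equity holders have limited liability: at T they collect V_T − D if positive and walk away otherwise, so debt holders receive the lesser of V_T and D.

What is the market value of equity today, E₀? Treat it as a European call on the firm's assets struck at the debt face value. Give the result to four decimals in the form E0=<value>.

d₁ = [ln(V₀/D) + (r + σ²/2)T] / (σ√T)
   = [ln(389.3940/341.9008) + (0.0302 + 0.5·0.1414²)·1.1418] / (0.1414·√1.1418)
   = [0.130071 + 0.045897] / 0.151093 = 1.164633
d₂ = d₁ − σ√T = 1.164633 − 0.151093 = 1.013540
N(d₁) = 0.877916,  N(d₂) = 0.844599,  e^(−rT) = 0.966105
E₀ = V₀·N(d₁) − D·e^(−rT)·N(d₂)
   = 389.3940·0.877916 − 341.9008·0.966105·0.844599 = 62.874000

E0=62.8740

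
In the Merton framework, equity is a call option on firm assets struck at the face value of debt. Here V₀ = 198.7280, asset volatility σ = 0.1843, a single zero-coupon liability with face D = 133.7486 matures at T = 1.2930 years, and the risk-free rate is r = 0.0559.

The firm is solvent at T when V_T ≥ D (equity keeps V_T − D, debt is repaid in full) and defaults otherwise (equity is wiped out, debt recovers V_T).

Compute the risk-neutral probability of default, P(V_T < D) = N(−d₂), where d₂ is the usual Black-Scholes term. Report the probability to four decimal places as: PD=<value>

d₁ = [ln(V₀/D) + (r + σ²/2)T] / (σ√T)
   = [ln(198.7280/133.7486) + (0.0559 + 0.5·0.1843²)·1.2930] / (0.1843·√1.2930)
   = [0.395975 + 0.094238] / 0.209568 = 2.339162
d₂ = d₁ − σ√T = 2.339162 − 0.209568 = 2.129595
risk-neutral PD = N(−d₂) = N(-2.129595) = 0.016603

PD=0.0166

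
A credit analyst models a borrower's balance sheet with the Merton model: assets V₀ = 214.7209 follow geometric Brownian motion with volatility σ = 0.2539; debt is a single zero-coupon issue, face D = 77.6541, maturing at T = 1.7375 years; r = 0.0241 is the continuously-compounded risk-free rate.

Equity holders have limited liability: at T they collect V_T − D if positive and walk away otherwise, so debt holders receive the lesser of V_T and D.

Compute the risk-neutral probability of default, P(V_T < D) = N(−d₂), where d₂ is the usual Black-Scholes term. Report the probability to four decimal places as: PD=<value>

PD=0.0014

d₁ = [ln(V₀/D) + (r + σ²/2)T] / (σ√T)
   = [ln(214.7209/77.6541) + (0.0241 + 0.5·0.2539²)·1.7375] / (0.2539·√1.7375)
   = [1.017075 + 0.097878] / 0.334676 = 3.331435
d₂ = d₁ − σ√T = 3.331435 − 0.334676 = 2.996758
risk-neutral PD = N(−d₂) = N(-2.996758) = 0.001364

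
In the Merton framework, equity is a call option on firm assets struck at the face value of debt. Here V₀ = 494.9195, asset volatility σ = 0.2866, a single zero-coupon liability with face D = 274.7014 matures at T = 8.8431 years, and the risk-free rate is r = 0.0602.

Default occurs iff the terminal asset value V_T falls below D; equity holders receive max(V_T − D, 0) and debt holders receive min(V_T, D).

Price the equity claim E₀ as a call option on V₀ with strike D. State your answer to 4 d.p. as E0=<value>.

E0=343.5729

d₁ = [ln(V₀/D) + (r + σ²/2)T] / (σ√T)
   = [ln(494.9195/274.7014) + (0.0602 + 0.5·0.2866²)·8.8431] / (0.2866·√8.8431)
   = [0.588710 + 0.895539] / 0.852272 = 1.741520
d₂ = d₁ − σ√T = 1.741520 − 0.852272 = 0.889247
N(d₁) = 0.959204,  N(d₂) = 0.813065,  e^(−rT) = 0.587221
E₀ = V₀·N(d₁) − D·e^(−rT)·N(d₂)
   = 494.9195·0.959204 − 274.7014·0.587221·0.813065 = 343.572863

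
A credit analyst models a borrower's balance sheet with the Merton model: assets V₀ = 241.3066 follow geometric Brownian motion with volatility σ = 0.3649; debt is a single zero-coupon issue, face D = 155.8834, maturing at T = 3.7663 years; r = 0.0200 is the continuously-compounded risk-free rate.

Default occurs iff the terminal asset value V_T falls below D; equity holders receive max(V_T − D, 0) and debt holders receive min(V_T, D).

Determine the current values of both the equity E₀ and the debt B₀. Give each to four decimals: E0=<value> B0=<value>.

E0=114.2581 B0=127.0485

d₁ = [ln(V₀/D) + (r + σ²/2)T] / (σ√T)
   = [ln(241.3066/155.8834) + (0.0200 + 0.5·0.3649²)·3.7663] / (0.3649·√3.7663)
   = [0.436960 + 0.326071] / 0.708160 = 1.077484
d₂ = d₁ − σ√T = 1.077484 − 0.708160 = 0.369325
N(d₁) = 0.859368,  N(d₂) = 0.644057,  e^(−rT) = 0.927441
E₀ = V₀·N(d₁) − D·e^(−rT)·N(d₂)
   = 241.3066·0.859368 − 155.8834·0.927441·0.644057 = 114.258129
B₀ = V₀ − E₀ = 241.3066 − 114.258129 = 127.048471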